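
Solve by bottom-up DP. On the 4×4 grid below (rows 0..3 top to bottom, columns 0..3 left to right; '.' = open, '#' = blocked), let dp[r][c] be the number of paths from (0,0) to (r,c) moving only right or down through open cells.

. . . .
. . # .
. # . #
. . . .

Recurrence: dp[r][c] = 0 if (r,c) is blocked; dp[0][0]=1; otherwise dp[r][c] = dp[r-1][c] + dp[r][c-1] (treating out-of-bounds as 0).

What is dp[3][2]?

1

r\c   0   1   2   3
  0   1   1   1   1
  1   1   2   0   1
  2   1   0   0   0
  3   1   1   1   1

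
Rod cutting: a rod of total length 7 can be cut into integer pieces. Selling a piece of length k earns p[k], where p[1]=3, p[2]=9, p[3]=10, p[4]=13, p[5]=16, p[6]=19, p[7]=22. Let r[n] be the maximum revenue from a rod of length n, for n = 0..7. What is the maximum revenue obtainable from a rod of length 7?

30

   n    0    1    2    3    4    5    6    7
r[n]    0    3    9   12   18   21   27   30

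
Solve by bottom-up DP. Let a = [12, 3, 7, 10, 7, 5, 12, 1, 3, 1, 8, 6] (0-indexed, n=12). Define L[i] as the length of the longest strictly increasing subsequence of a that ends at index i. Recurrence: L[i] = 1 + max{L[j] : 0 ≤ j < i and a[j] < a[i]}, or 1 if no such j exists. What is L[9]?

1

   i    0    1    2    3    4    5    6    7    8    9   10   11
a[i]   12    3    7   10    7    5   12    1    3    1    8    6
L[i]    1    1    2    3    2    2    4    1    2    1    3    3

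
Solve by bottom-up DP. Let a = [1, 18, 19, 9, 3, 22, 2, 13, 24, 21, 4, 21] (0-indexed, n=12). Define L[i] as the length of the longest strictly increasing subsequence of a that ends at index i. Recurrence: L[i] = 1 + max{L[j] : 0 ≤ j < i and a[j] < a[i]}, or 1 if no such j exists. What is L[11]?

   i    0    1    2    3    4    5    6    7    8    9   10   11
a[i]    1   18   19    9    3   22    2   13   24   21    4   21
L[i]    1    2    3    2    2    4    2    3    5    4    3    4

4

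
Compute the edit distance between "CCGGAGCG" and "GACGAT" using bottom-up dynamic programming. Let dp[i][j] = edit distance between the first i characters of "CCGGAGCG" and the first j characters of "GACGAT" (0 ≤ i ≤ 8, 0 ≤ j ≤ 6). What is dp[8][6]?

6

   ''  G  A  C  G  A  T
''  0  1  2  3  4  5  6
 C  1  1  2  2  3  4  5
 C  2  2  2  2  3  4  5
 G  3  2  3  3  2  3  4
 G  4  3  3  4  3  3  4
 A  5  4  3  4  4  3  4
 G  6  5  4  4  4  4  4
 C  7  6  5  4  5  5  5
 G  8  7  6  5  4  5  6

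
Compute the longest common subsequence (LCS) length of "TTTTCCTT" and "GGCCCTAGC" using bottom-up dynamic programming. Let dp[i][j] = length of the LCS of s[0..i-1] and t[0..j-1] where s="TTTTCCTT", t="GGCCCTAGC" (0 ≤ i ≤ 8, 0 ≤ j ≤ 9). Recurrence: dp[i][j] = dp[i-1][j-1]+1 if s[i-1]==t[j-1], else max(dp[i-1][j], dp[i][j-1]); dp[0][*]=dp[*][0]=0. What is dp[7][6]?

3

   ''  G  G  C  C  C  T  A  G  C
''  0  0  0  0  0  0  0  0  0  0
 T  0  0  0  0  0  0  1  1  1  1
 T  0  0  0  0  0  0  1  1  1  1
 T  0  0  0  0  0  0  1  1  1  1
 T  0  0  0  0  0  0  1  1  1  1
 C  0  0  0  1  1  1  1  1  1  2
 C  0  0  0  1  2  2  2  2  2  2
 T  0  0  0  1  2  2  3  3  3  3
 T  0  0  0  1  2  2  3  3  3  3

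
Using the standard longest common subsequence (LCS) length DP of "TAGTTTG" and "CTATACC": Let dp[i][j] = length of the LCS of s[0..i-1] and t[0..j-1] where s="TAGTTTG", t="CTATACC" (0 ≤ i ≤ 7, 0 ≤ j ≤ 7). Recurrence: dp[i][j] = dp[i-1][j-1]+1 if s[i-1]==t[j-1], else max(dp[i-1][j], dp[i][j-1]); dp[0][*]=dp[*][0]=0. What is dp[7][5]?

3

   ''  C  T  A  T  A  C  C
''  0  0  0  0  0  0  0  0
 T  0  0  1  1  1  1  1  1
 A  0  0  1  2  2  2  2  2
 G  0  0  1  2  2  2  2  2
 T  0  0  1  2  3  3  3  3
 T  0  0  1  2  3  3  3  3
 T  0  0  1  2  3  3  3  3
 G  0  0  1  2  3  3  3  3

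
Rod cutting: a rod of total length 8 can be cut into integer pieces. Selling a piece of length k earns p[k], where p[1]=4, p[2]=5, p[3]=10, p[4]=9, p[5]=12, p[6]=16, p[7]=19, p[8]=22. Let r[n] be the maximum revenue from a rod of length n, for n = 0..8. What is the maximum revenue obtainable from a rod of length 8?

32

   n    0    1    2    3    4    5    6    7    8
r[n]    0    4    8   12   16   20   24   28   32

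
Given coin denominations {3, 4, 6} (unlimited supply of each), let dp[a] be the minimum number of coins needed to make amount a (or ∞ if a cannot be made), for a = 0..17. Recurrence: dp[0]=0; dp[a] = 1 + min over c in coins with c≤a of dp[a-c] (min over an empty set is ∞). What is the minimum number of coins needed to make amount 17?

4

 a  0  1  2  3  4  5  6  7  8  9 10 11 12 13 14 15 16 17
dp  0  -  -  1  1  -  1  2  2  2  2  3  2  3  3  3  3  4
(- denotes ∞ / unreachable)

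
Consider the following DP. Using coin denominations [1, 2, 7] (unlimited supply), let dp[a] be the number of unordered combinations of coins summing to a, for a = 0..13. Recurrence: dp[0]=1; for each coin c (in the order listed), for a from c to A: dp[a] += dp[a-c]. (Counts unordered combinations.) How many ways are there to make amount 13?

after  coin     0     1     2     3     4     5     6     7     8     9    10    11    12    13
          1     1     1     1     1     1     1     1     1     1     1     1     1     1     1
          2     1     1     2     2     3     3     4     4     5     5     6     6     7     7
          7     1     1     2     2     3     3     4     5     6     7     8     9    10    11

11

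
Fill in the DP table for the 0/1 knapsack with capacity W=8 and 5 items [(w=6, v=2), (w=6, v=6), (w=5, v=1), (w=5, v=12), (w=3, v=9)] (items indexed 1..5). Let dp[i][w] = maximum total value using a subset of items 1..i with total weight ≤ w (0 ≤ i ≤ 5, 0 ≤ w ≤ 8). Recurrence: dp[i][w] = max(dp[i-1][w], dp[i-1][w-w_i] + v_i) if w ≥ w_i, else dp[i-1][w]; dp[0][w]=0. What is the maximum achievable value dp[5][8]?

21

i\w   0   1   2   3   4   5   6   7   8
  0   0   0   0   0   0   0   0   0   0
  1   0   0   0   0   0   0   2   2   2
  2   0   0   0   0   0   0   6   6   6
  3   0   0   0   0   0   1   6   6   6
  4   0   0   0   0   0  12  12  12  12
  5   0   0   0   9   9  12  12  12  21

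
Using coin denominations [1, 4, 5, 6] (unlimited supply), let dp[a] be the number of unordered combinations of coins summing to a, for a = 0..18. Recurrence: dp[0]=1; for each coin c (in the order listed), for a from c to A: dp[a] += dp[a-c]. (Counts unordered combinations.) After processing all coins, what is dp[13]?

after  coin     0     1     2     3     4     5     6     7     8     9    10    11    12    13    14    15    16    17    18
          1     1     1     1     1     1     1     1     1     1     1     1     1     1     1     1     1     1     1     1
          4     1     1     1     1     2     2     2     2     3     3     3     3     4     4     4     4     5     5     5
          5     1     1     1     1     2     3     3     3     4     5     6     6     7     8     9    10    11    12    13
          6     1     1     1     1     2     3     4     4     5     6     8     9    11    12    14    16    19    21    24

12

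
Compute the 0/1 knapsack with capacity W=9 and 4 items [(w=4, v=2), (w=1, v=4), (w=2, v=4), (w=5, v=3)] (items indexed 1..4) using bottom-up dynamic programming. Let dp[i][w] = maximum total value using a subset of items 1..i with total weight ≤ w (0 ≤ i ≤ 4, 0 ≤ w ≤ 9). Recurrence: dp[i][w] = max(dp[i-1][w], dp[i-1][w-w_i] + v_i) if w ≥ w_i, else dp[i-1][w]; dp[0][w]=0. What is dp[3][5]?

8

i\w   0   1   2   3   4   5   6   7   8   9
  0   0   0   0   0   0   0   0   0   0   0
  1   0   0   0   0   2   2   2   2   2   2
  2   0   4   4   4   4   6   6   6   6   6
  3   0   4   4   8   8   8   8  10  10  10
  4   0   4   4   8   8   8   8  10  11  11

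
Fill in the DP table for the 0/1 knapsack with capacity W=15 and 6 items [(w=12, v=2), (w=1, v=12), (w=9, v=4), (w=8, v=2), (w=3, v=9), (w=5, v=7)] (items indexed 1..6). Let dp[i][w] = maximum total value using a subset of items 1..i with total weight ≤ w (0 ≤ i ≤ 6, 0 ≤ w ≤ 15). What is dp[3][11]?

16

i\w   0   1   2   3   4   5   6   7   8   9  10  11  12  13  14  15
  0   0   0   0   0   0   0   0   0   0   0   0   0   0   0   0   0
  1   0   0   0   0   0   0   0   0   0   0   0   0   2   2   2   2
  2   0  12  12  12  12  12  12  12  12  12  12  12  12  14  14  14
  3   0  12  12  12  12  12  12  12  12  12  16  16  16  16  16  16
  4   0  12  12  12  12  12  12  12  12  14  16  16  16  16  16  16
  5   0  12  12  12  21  21  21  21  21  21  21  21  23  25  25  25
  6   0  12  12  12  21  21  21  21  21  28  28  28  28  28  28  28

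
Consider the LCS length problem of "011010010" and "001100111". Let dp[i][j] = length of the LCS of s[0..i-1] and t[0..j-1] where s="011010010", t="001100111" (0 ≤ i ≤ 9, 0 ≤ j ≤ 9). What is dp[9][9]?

   ''  0  0  1  1  0  0  1  1  1
''  0  0  0  0  0  0  0  0  0  0
 0  0  1  1  1  1  1  1  1  1  1
 1  0  1  1  2  2  2  2  2  2  2
 1  0  1  1  2  3  3  3  3  3  3
 0  0  1  2  2  3  4  4  4  4  4
 1  0  1  2  3  3  4  4  5  5  5
 0  0  1  2  3  3  4  5  5  5  5
 0  0  1  2  3  3  4  5  5  5  5
 1  0  1  2  3  4  4  5  6  6  6
 0  0  1  2  3  4  5  5  6  6  6

6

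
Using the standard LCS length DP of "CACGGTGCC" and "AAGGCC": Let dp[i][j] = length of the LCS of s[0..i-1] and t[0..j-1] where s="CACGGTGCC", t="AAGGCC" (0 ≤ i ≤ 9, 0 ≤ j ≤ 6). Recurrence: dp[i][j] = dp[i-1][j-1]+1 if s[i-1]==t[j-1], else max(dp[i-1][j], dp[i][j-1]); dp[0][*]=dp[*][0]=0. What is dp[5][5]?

   ''  A  A  G  G  C  C
''  0  0  0  0  0  0  0
 C  0  0  0  0  0  1  1
 A  0  1  1  1  1  1  1
 C  0  1  1  1  1  2  2
 G  0  1  1  2  2  2  2
 G  0  1  1  2  3  3  3
 T  0  1  1  2  3  3  3
 G  0  1  1  2  3  3  3
 C  0  1  1  2  3  4  4
 C  0  1  1  2  3  4  5

3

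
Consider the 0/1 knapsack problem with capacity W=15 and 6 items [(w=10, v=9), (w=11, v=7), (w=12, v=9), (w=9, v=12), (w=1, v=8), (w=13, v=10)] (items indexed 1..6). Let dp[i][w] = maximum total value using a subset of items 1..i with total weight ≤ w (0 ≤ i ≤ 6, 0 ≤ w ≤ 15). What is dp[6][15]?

i\w   0   1   2   3   4   5   6   7   8   9  10  11  12  13  14  15
  0   0   0   0   0   0   0   0   0   0   0   0   0   0   0   0   0
  1   0   0   0   0   0   0   0   0   0   0   9   9   9   9   9   9
  2   0   0   0   0   0   0   0   0   0   0   9   9   9   9   9   9
  3   0   0   0   0   0   0   0   0   0   0   9   9   9   9   9   9
  4   0   0   0   0   0   0   0   0   0  12  12  12  12  12  12  12
  5   0   8   8   8   8   8   8   8   8  12  20  20  20  20  20  20
  6   0   8   8   8   8   8   8   8   8  12  20  20  20  20  20  20

20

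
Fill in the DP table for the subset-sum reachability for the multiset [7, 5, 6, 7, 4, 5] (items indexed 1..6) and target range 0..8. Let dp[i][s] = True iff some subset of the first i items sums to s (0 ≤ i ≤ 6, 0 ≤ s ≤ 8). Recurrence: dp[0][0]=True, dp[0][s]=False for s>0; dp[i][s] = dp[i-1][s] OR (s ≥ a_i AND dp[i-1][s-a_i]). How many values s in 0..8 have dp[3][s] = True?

i\s   0   1   2   3   4   5   6   7   8
  0   T   F   F   F   F   F   F   F   F
  1   T   F   F   F   F   F   F   T   F
  2   T   F   F   F   F   T   F   T   F
  3   T   F   F   F   F   T   T   T   F
  4   T   F   F   F   F   T   T   T   F
  5   T   F   F   F   T   T   T   T   F
  6   T   F   F   F   T   T   T   T   F

4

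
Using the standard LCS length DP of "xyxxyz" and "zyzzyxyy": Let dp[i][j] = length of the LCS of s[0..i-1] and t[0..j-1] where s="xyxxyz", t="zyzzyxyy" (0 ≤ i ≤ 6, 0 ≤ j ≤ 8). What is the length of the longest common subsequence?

   ''  z  y  z  z  y  x  y  y
''  0  0  0  0  0  0  0  0  0
 x  0  0  0  0  0  0  1  1  1
 y  0  0  1  1  1  1  1  2  2
 x  0  0  1  1  1  1  2  2  2
 x  0  0  1  1  1  1  2  2  2
 y  0  0  1  1  1  2  2  3  3
 z  0  1  1  2  2  2  2  3  3

3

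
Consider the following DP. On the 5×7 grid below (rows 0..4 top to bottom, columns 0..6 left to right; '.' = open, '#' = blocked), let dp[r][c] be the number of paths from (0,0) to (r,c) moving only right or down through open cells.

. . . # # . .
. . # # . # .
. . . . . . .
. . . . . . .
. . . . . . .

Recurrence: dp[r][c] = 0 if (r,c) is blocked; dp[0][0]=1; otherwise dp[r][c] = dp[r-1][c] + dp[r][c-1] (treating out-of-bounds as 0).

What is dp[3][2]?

7

r\c   0   1   2   3   4   5   6
  0   1   1   1   0   0   0   0
  1   1   2   0   0   0   0   0
  2   1   3   3   3   3   3   3
  3   1   4   7  10  13  16  19
  4   1   5  12  22  35  51  70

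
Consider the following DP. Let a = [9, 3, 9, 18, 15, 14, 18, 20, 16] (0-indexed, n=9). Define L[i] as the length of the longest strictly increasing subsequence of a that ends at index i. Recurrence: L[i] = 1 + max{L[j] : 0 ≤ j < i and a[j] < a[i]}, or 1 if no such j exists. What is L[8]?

   i    0    1    2    3    4    5    6    7    8
a[i]    9    3    9   18   15   14   18   20   16
L[i]    1    1    2    3    3    3    4    5    4

4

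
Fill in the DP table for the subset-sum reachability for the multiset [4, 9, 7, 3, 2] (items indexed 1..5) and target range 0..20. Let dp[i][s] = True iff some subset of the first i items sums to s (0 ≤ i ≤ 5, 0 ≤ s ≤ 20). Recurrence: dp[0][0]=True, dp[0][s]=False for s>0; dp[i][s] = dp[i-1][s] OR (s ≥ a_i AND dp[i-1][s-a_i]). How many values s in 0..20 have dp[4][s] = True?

i\s   0   1   2   3   4   5   6   7   8   9  10  11  12  13  14  15  16  17  18  19  20
  0   T   F   F   F   F   F   F   F   F   F   F   F   F   F   F   F   F   F   F   F   F
  1   T   F   F   F   T   F   F   F   F   F   F   F   F   F   F   F   F   F   F   F   F
  2   T   F   F   F   T   F   F   F   F   T   F   F   F   T   F   F   F   F   F   F   F
  3   T   F   F   F   T   F   F   T   F   T   F   T   F   T   F   F   T   F   F   F   T
  4   T   F   F   T   T   F   F   T   F   T   T   T   T   T   T   F   T   F   F   T   T
  5   T   F   T   T   T   T   T   T   F   T   T   T   T   T   T   T   T   F   T   T   T

13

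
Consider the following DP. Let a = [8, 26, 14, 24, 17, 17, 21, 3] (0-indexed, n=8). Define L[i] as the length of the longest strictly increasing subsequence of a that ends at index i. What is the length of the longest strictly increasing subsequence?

4

   i    0    1    2    3    4    5    6    7
a[i]    8   26   14   24   17   17   21    3
L[i]    1    2    2    3    3    3    4    1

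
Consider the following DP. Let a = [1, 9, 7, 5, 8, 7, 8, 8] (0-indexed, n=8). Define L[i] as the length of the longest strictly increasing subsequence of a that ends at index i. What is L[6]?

4

   i    0    1    2    3    4    5    6    7
a[i]    1    9    7    5    8    7    8    8
L[i]    1    2    2    2    3    3    4    4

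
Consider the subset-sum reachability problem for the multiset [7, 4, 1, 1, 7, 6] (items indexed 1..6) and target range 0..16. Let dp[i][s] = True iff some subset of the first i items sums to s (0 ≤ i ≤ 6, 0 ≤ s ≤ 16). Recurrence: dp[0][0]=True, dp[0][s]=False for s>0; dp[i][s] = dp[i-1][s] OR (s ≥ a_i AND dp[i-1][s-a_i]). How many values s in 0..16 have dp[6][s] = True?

16

i\s   0   1   2   3   4   5   6   7   8   9  10  11  12  13  14  15  16
  0   T   F   F   F   F   F   F   F   F   F   F   F   F   F   F   F   F
  1   T   F   F   F   F   F   F   T   F   F   F   F   F   F   F   F   F
  2   T   F   F   F   T   F   F   T   F   F   F   T   F   F   F   F   F
  3   T   T   F   F   T   T   F   T   T   F   F   T   T   F   F   F   F
  4   T   T   T   F   T   T   T   T   T   T   F   T   T   T   F   F   F
  5   T   T   T   F   T   T   T   T   T   T   F   T   T   T   T   T   T
  6   T   T   T   F   T   T   T   T   T   T   T   T   T   T   T   T   T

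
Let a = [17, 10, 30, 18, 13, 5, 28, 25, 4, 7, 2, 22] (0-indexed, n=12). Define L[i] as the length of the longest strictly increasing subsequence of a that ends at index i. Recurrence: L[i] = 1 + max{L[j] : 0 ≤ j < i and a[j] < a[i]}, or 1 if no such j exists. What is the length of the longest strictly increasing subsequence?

3

   i    0    1    2    3    4    5    6    7    8    9   10   11
a[i]   17   10   30   18   13    5   28   25    4    7    2   22
L[i]    1    1    2    2    2    1    3    3    1    2    1    3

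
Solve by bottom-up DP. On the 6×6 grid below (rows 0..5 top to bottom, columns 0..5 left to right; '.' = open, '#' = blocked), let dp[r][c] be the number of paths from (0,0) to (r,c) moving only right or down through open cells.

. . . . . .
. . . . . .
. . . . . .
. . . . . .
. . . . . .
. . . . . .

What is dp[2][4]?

r\c   0   1   2   3   4   5
  0   1   1   1   1   1   1
  1   1   2   3   4   5   6
  2   1   3   6  10  15  21
  3   1   4  10  20  35  56
  4   1   5  15  35  70 126
  5   1   6  21  56 126 252

15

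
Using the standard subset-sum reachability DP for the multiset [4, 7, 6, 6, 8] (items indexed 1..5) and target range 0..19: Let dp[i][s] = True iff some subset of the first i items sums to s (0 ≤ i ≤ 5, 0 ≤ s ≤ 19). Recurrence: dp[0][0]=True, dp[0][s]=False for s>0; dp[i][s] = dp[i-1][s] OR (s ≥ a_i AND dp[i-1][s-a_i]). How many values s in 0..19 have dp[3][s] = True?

8

i\s   0   1   2   3   4   5   6   7   8   9  10  11  12  13  14  15  16  17  18  19
  0   T   F   F   F   F   F   F   F   F   F   F   F   F   F   F   F   F   F   F   F
  1   T   F   F   F   T   F   F   F   F   F   F   F   F   F   F   F   F   F   F   F
  2   T   F   F   F   T   F   F   T   F   F   F   T   F   F   F   F   F   F   F   F
  3   T   F   F   F   T   F   T   T   F   F   T   T   F   T   F   F   F   T   F   F
  4   T   F   F   F   T   F   T   T   F   F   T   T   T   T   F   F   T   T   F   T
  5   T   F   F   F   T   F   T   T   T   F   T   T   T   T   T   T   T   T   T   T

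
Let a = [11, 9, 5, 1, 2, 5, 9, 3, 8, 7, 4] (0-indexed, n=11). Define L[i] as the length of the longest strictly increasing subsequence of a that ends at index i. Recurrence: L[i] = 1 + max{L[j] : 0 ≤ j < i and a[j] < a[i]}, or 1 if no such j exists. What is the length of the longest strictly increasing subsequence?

4

   i    0    1    2    3    4    5    6    7    8    9   10
a[i]   11    9    5    1    2    5    9    3    8    7    4
L[i]    1    1    1    1    2    3    4    3    4    4    4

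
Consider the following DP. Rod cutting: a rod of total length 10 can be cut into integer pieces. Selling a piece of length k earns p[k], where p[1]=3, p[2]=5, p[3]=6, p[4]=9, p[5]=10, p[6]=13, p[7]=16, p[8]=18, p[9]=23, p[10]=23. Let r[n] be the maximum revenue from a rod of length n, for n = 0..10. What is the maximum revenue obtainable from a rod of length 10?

   n    0    1    2    3    4    5    6    7    8    9   10
r[n]    0    3    6    9   12   15   18   21   24   27   30

30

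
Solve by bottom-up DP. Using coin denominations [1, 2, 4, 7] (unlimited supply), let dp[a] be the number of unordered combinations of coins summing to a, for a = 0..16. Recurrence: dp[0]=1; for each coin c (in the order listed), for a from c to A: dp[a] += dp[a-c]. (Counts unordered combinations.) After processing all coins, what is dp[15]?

30

after  coin     0     1     2     3     4     5     6     7     8     9    10    11    12    13    14    15    16
          1     1     1     1     1     1     1     1     1     1     1     1     1     1     1     1     1     1
          2     1     1     2     2     3     3     4     4     5     5     6     6     7     7     8     8     9
          4     1     1     2     2     4     4     6     6     9     9    12    12    16    16    20    20    25
          7     1     1     2     2     4     4     6     7    10    11    14    16    20    22    27    30    36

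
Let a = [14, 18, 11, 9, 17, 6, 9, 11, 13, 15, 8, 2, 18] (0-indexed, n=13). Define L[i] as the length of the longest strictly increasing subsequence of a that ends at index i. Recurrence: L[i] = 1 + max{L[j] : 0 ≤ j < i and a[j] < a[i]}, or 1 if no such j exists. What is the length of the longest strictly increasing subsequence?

6

   i    0    1    2    3    4    5    6    7    8    9   10   11   12
a[i]   14   18   11    9   17    6    9   11   13   15    8    2   18
L[i]    1    2    1    1    2    1    2    3    4    5    2    1    6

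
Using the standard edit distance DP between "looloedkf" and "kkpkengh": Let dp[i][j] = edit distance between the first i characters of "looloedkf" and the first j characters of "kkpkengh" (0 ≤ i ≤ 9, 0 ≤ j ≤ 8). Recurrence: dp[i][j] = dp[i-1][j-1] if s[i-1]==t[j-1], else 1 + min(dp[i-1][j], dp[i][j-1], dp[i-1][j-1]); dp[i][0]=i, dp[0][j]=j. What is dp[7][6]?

   ''  k  k  p  k  e  n  g  h
''  0  1  2  3  4  5  6  7  8
 l  1  1  2  3  4  5  6  7  8
 o  2  2  2  3  4  5  6  7  8
 o  3  3  3  3  4  5  6  7  8
 l  4  4  4  4  4  5  6  7  8
 o  5  5  5  5  5  5  6  7  8
 e  6  6  6  6  6  5  6  7  8
 d  7  7  7  7  7  6  6  7  8
 k  8  7  7  8  7  7  7  7  8
 f  9  8  8  8  8  8  8  8  8

6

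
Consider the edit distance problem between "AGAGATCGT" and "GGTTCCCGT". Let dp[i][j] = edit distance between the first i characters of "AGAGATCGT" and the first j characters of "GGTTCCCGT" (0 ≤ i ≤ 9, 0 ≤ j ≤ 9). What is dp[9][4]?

5

   ''  G  G  T  T  C  C  C  G  T
''  0  1  2  3  4  5  6  7  8  9
 A  1  1  2  3  4  5  6  7  8  9
 G  2  1  1  2  3  4  5  6  7  8
 A  3  2  2  2  3  4  5  6  7  8
 G  4  3  2  3  3  4  5  6  6  7
 A  5  4  3  3  4  4  5  6  7  7
 T  6  5  4  3  3  4  5  6  7  7
 C  7  6  5  4  4  3  4  5  6  7
 G  8  7  6  5  5  4  4  5  5  6
 T  9  8  7  6  5  5  5  5  6  5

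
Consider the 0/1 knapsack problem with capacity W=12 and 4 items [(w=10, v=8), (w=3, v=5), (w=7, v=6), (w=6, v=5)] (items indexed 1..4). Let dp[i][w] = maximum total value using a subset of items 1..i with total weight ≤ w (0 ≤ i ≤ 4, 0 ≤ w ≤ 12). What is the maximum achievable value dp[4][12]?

11

i\w   0   1   2   3   4   5   6   7   8   9  10  11  12
  0   0   0   0   0   0   0   0   0   0   0   0   0   0
  1   0   0   0   0   0   0   0   0   0   0   8   8   8
  2   0   0   0   5   5   5   5   5   5   5   8   8   8
  3   0   0   0   5   5   5   5   6   6   6  11  11  11
  4   0   0   0   5   5   5   5   6   6  10  11  11  11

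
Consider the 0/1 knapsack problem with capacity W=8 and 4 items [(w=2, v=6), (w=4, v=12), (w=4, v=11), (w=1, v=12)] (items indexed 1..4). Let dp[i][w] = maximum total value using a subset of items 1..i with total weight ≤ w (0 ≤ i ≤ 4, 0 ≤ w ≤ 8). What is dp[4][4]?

18

i\w   0   1   2   3   4   5   6   7   8
  0   0   0   0   0   0   0   0   0   0
  1   0   0   6   6   6   6   6   6   6
  2   0   0   6   6  12  12  18  18  18
  3   0   0   6   6  12  12  18  18  23
  4   0  12  12  18  18  24  24  30  30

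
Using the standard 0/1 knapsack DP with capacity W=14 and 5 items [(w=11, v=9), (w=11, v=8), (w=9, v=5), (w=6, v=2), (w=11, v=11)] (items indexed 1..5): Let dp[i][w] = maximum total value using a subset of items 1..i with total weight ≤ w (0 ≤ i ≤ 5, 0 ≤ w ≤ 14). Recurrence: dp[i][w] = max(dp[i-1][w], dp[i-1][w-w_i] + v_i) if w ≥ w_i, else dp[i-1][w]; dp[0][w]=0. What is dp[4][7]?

2

i\w   0   1   2   3   4   5   6   7   8   9  10  11  12  13  14
  0   0   0   0   0   0   0   0   0   0   0   0   0   0   0   0
  1   0   0   0   0   0   0   0   0   0   0   0   9   9   9   9
  2   0   0   0   0   0   0   0   0   0   0   0   9   9   9   9
  3   0   0   0   0   0   0   0   0   0   5   5   9   9   9   9
  4   0   0   0   0   0   0   2   2   2   5   5   9   9   9   9
  5   0   0   0   0   0   0   2   2   2   5   5  11  11  11  11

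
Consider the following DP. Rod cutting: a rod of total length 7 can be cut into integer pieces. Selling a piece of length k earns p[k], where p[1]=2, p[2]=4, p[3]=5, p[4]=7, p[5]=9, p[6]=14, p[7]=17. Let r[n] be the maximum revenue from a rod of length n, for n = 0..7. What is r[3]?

   n    0    1    2    3    4    5    6    7
r[n]    0    2    4    6    8   10   14   17

6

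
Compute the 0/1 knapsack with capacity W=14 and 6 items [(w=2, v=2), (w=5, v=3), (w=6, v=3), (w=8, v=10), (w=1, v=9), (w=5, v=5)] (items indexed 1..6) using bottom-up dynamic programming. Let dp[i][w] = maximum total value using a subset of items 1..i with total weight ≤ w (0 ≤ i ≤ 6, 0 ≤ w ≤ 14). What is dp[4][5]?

3

i\w   0   1   2   3   4   5   6   7   8   9  10  11  12  13  14
  0   0   0   0   0   0   0   0   0   0   0   0   0   0   0   0
  1   0   0   2   2   2   2   2   2   2   2   2   2   2   2   2
  2   0   0   2   2   2   3   3   5   5   5   5   5   5   5   5
  3   0   0   2   2   2   3   3   5   5   5   5   6   6   8   8
  4   0   0   2   2   2   3   3   5  10  10  12  12  12  13  13
  5   0   9   9  11  11  11  12  12  14  19  19  21  21  21  22
  6   0   9   9  11  11  11  14  14  16  19  19  21  21  21  24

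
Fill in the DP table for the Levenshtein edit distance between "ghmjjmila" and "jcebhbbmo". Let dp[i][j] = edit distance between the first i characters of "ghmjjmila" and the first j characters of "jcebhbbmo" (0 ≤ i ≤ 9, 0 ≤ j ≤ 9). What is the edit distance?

   ''  j  c  e  b  h  b  b  m  o
''  0  1  2  3  4  5  6  7  8  9
 g  1  1  2  3  4  5  6  7  8  9
 h  2  2  2  3  4  4  5  6  7  8
 m  3  3  3  3  4  5  5  6  6  7
 j  4  3  4  4  4  5  6  6  7  7
 j  5  4  4  5  5  5  6  7  7  8
 m  6  5  5  5  6  6  6  7  7  8
 i  7  6  6  6  6  7  7  7  8  8
 l  8  7  7  7  7  7  8  8  8  9
 a  9  8  8  8  8  8  8  9  9  9

9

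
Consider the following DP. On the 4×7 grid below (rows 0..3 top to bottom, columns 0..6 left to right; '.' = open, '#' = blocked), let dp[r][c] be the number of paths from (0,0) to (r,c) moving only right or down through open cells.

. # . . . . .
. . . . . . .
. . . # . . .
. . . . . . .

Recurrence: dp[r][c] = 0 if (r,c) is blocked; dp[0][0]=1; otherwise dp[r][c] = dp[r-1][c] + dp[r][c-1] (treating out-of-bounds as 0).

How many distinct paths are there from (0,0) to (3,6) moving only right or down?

r\c   0   1   2   3   4   5   6
  0   1   0   0   0   0   0   0
  1   1   1   1   1   1   1   1
  2   1   2   3   0   1   2   3
  3   1   3   6   6   7   9  12

12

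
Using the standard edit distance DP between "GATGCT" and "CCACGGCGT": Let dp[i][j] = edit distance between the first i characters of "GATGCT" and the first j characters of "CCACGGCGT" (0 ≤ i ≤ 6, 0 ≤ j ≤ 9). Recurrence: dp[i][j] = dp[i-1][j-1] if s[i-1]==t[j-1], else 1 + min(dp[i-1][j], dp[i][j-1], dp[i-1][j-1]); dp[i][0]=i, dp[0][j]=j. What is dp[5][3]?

5

   ''  C  C  A  C  G  G  C  G  T
''  0  1  2  3  4  5  6  7  8  9
 G  1  1  2  3  4  4  5  6  7  8
 A  2  2  2  2  3  4  5  6  7  8
 T  3  3  3  3  3  4  5  6  7  7
 G  4  4  4  4  4  3  4  5  6  7
 C  5  4  4  5  4  4  4  4  5  6
 T  6  5  5  5  5  5  5  5  5  5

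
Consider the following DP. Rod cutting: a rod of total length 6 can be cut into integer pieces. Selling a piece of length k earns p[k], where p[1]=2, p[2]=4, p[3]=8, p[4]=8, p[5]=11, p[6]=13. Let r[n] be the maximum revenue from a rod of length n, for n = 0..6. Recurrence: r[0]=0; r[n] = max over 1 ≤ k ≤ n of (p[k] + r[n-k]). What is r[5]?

12

   n    0    1    2    3    4    5    6
r[n]    0    2    4    8   10   12   16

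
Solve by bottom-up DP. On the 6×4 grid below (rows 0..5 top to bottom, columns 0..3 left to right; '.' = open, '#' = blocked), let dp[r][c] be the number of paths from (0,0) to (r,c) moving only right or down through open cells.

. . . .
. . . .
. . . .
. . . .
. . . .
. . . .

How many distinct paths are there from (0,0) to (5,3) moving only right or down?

r\c   0   1   2   3
  0   1   1   1   1
  1   1   2   3   4
  2   1   3   6  10
  3   1   4  10  20
  4   1   5  15  35
  5   1   6  21  56

56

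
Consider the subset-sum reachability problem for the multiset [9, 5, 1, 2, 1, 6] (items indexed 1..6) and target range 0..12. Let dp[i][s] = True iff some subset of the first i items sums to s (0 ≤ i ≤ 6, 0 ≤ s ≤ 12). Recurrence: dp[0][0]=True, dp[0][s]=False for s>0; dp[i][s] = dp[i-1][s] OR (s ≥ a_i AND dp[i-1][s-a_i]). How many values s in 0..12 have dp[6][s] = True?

i\s   0   1   2   3   4   5   6   7   8   9  10  11  12
  0   T   F   F   F   F   F   F   F   F   F   F   F   F
  1   T   F   F   F   F   F   F   F   F   T   F   F   F
  2   T   F   F   F   F   T   F   F   F   T   F   F   F
  3   T   T   F   F   F   T   T   F   F   T   T   F   F
  4   T   T   T   T   F   T   T   T   T   T   T   T   T
  5   T   T   T   T   T   T   T   T   T   T   T   T   T
  6   T   T   T   T   T   T   T   T   T   T   T   T   T

13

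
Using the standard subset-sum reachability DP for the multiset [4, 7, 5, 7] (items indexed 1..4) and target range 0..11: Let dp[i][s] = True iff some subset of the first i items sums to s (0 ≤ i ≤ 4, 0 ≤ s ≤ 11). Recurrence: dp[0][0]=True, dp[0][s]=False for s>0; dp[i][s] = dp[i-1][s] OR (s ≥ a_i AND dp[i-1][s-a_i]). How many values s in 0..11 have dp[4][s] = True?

i\s   0   1   2   3   4   5   6   7   8   9  10  11
  0   T   F   F   F   F   F   F   F   F   F   F   F
  1   T   F   F   F   T   F   F   F   F   F   F   F
  2   T   F   F   F   T   F   F   T   F   F   F   T
  3   T   F   F   F   T   T   F   T   F   T   F   T
  4   T   F   F   F   T   T   F   T   F   T   F   T

6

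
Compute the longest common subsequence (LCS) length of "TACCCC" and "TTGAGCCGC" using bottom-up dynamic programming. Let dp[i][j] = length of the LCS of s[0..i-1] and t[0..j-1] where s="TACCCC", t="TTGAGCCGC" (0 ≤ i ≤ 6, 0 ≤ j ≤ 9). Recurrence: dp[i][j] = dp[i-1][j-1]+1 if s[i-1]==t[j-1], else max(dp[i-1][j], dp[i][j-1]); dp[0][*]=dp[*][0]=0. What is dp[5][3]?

1

   ''  T  T  G  A  G  C  C  G  C
''  0  0  0  0  0  0  0  0  0  0
 T  0  1  1  1  1  1  1  1  1  1
 A  0  1  1  1  2  2  2  2  2  2
 C  0  1  1  1  2  2  3  3  3  3
 C  0  1  1  1  2  2  3  4  4  4
 C  0  1  1  1  2  2  3  4  4  5
 C  0  1  1  1  2  2  3  4  4  5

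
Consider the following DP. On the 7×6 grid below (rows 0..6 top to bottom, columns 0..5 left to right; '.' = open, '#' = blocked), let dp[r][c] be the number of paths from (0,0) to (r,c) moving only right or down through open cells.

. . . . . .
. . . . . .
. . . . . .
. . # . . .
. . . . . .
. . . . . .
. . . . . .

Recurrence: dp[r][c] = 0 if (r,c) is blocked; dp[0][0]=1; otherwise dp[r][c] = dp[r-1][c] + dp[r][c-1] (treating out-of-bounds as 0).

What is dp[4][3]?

r\c   0   1   2   3   4   5
  0   1   1   1   1   1   1
  1   1   2   3   4   5   6
  2   1   3   6  10  15  21
  3   1   4   0  10  25  46
  4   1   5   5  15  40  86
  5   1   6  11  26  66 152
  6   1   7  18  44 110 262

15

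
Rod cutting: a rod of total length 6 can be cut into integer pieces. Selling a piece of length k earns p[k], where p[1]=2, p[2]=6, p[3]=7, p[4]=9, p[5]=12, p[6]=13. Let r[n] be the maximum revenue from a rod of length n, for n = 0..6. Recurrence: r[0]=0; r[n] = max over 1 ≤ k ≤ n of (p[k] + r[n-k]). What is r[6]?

18

   n    0    1    2    3    4    5    6
r[n]    0    2    6    8   12   14   18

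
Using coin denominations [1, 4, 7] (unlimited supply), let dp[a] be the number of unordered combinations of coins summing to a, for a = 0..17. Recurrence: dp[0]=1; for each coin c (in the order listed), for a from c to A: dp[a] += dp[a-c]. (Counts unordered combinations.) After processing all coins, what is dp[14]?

7

after  coin     0     1     2     3     4     5     6     7     8     9    10    11    12    13    14    15    16    17
          1     1     1     1     1     1     1     1     1     1     1     1     1     1     1     1     1     1     1
          4     1     1     1     1     2     2     2     2     3     3     3     3     4     4     4     4     5     5
          7     1     1     1     1     2     2     2     3     4     4     4     5     6     6     7     8     9     9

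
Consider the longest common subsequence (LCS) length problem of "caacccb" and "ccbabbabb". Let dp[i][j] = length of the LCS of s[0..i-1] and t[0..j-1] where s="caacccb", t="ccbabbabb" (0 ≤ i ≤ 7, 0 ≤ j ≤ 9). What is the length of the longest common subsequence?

4

   ''  c  c  b  a  b  b  a  b  b
''  0  0  0  0  0  0  0  0  0  0
 c  0  1  1  1  1  1  1  1  1  1
 a  0  1  1  1  2  2  2  2  2  2
 a  0  1  1  1  2  2  2  3  3  3
 c  0  1  2  2  2  2  2  3  3  3
 c  0  1  2  2  2  2  2  3  3  3
 c  0  1  2  2  2  2  2  3  3  3
 b  0  1  2  3  3  3  3  3  4  4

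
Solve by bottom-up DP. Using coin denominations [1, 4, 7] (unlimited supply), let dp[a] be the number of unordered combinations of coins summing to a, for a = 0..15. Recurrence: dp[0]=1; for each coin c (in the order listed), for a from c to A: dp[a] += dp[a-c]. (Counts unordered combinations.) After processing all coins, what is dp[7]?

after  coin     0     1     2     3     4     5     6     7     8     9    10    11    12    13    14    15
          1     1     1     1     1     1     1     1     1     1     1     1     1     1     1     1     1
          4     1     1     1     1     2     2     2     2     3     3     3     3     4     4     4     4
          7     1     1     1     1     2     2     2     3     4     4     4     5     6     6     7     8

3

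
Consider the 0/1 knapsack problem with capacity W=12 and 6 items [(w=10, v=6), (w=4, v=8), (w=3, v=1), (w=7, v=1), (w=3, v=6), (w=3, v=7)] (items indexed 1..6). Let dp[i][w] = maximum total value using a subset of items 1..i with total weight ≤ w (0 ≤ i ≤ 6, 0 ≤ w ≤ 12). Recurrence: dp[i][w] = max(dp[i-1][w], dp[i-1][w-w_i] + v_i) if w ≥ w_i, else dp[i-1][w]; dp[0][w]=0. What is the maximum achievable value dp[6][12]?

21

i\w   0   1   2   3   4   5   6   7   8   9  10  11  12
  0   0   0   0   0   0   0   0   0   0   0   0   0   0
  1   0   0   0   0   0   0   0   0   0   0   6   6   6
  2   0   0   0   0   8   8   8   8   8   8   8   8   8
  3   0   0   0   1   8   8   8   9   9   9   9   9   9
  4   0   0   0   1   8   8   8   9   9   9   9   9   9
  5   0   0   0   6   8   8   8  14  14  14  15  15  15
  6   0   0   0   7   8   8  13  15  15  15  21  21  21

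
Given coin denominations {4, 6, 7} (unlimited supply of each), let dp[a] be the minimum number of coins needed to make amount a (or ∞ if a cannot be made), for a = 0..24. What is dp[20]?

3

 a  0  1  2  3  4  5  6  7  8  9 10 11 12 13 14 15 16 17 18 19 20 21 22 23 24
dp  0  -  -  -  1  -  1  1  2  -  2  2  2  2  2  3  3  3  3  3  3  3  4  4  4
(- denotes ∞ / unreachable)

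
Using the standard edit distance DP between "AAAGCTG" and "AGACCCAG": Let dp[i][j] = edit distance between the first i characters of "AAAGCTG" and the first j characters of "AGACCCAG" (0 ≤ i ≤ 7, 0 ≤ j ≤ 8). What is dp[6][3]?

4

   ''  A  G  A  C  C  C  A  G
''  0  1  2  3  4  5  6  7  8
 A  1  0  1  2  3  4  5  6  7
 A  2  1  1  1  2  3  4  5  6
 A  3  2  2  1  2  3  4  4  5
 G  4  3  2  2  2  3  4  5  4
 C  5  4  3  3  2  2  3  4  5
 T  6  5  4  4  3  3  3  4  5
 G  7  6  5  5  4  4  4  4  4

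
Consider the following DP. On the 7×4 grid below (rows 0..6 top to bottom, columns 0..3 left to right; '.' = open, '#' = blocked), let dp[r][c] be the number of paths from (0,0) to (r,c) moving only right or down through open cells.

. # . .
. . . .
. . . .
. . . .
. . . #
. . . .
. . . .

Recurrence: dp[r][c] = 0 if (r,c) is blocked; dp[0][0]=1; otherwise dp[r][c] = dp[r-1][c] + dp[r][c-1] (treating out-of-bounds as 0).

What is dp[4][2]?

r\c   0   1   2   3
  0   1   0   0   0
  1   1   1   1   1
  2   1   2   3   4
  3   1   3   6  10
  4   1   4  10   0
  5   1   5  15  15
  6   1   6  21  36

10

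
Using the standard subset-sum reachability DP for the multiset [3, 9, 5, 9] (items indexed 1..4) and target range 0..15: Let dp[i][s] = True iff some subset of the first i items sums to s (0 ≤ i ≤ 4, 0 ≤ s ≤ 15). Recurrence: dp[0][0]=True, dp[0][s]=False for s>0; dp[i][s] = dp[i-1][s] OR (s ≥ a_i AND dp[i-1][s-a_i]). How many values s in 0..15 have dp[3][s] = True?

i\s   0   1   2   3   4   5   6   7   8   9  10  11  12  13  14  15
  0   T   F   F   F   F   F   F   F   F   F   F   F   F   F   F   F
  1   T   F   F   T   F   F   F   F   F   F   F   F   F   F   F   F
  2   T   F   F   T   F   F   F   F   F   T   F   F   T   F   F   F
  3   T   F   F   T   F   T   F   F   T   T   F   F   T   F   T   F
  4   T   F   F   T   F   T   F   F   T   T   F   F   T   F   T   F

7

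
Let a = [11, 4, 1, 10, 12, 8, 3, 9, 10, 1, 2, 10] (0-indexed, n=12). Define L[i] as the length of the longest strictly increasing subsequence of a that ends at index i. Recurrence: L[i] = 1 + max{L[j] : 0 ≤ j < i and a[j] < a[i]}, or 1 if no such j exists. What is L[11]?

   i    0    1    2    3    4    5    6    7    8    9   10   11
a[i]   11    4    1   10   12    8    3    9   10    1    2   10
L[i]    1    1    1    2    3    2    2    3    4    1    2    4

4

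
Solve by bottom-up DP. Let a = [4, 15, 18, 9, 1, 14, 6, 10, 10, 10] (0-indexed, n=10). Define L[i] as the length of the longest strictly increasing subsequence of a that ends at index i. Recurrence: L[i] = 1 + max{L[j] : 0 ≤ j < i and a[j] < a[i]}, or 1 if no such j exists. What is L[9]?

3

   i    0    1    2    3    4    5    6    7    8    9
a[i]    4   15   18    9    1   14    6   10   10   10
L[i]    1    2    3    2    1    3    2    3    3    3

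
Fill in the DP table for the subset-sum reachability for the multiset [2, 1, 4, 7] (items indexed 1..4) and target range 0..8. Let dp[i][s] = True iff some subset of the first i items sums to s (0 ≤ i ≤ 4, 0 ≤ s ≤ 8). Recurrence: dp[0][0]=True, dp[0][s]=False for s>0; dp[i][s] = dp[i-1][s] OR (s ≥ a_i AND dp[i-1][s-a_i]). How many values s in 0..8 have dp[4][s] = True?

i\s   0   1   2   3   4   5   6   7   8
  0   T   F   F   F   F   F   F   F   F
  1   T   F   T   F   F   F   F   F   F
  2   T   T   T   T   F   F   F   F   F
  3   T   T   T   T   T   T   T   T   F
  4   T   T   T   T   T   T   T   T   T

9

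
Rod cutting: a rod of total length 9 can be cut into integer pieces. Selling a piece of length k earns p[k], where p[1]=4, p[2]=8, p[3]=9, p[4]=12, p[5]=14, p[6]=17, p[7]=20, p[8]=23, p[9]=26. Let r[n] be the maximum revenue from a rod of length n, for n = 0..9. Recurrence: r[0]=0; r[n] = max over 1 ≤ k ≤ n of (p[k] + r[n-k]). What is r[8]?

   n    0    1    2    3    4    5    6    7    8    9
r[n]    0    4    8   12   16   20   24   28   32   36

32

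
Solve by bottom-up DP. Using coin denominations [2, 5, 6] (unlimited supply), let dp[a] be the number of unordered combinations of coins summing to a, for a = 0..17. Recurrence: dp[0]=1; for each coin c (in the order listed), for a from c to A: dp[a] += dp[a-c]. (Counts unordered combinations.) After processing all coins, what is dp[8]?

after  coin     0     1     2     3     4     5     6     7     8     9    10    11    12    13    14    15    16    17
          2     1     0     1     0     1     0     1     0     1     0     1     0     1     0     1     0     1     0
          5     1     0     1     0     1     1     1     1     1     1     2     1     2     1     2     2     2     2
          6     1     0     1     0     1     1     2     1     2     1     3     2     4     2     4     3     5     4

2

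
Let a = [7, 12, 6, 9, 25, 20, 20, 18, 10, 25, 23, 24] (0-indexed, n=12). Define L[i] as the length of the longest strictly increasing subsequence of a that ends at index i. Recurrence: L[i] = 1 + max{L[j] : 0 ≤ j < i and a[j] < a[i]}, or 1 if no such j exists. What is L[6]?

   i    0    1    2    3    4    5    6    7    8    9   10   11
a[i]    7   12    6    9   25   20   20   18   10   25   23   24
L[i]    1    2    1    2    3    3    3    3    3    4    4    5

3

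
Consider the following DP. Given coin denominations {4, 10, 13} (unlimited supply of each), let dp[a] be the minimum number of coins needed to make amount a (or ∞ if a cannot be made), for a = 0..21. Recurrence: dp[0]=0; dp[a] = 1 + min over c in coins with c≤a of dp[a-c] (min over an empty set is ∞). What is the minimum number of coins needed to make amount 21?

 a  0  1  2  3  4  5  6  7  8  9 10 11 12 13 14 15 16 17 18 19 20 21
dp  0  -  -  -  1  -  -  -  2  -  1  -  3  1  2  -  4  2  3  -  2  3
(- denotes ∞ / unreachable)

3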